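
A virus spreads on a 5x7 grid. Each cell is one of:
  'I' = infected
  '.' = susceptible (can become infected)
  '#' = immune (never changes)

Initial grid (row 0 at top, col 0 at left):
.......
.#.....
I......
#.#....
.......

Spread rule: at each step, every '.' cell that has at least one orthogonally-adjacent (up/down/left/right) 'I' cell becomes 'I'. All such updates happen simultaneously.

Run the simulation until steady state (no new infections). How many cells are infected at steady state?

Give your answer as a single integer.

Answer: 32

Derivation:
Step 0 (initial): 1 infected
Step 1: +2 new -> 3 infected
Step 2: +3 new -> 6 infected
Step 3: +4 new -> 10 infected
Step 4: +6 new -> 16 infected
Step 5: +5 new -> 21 infected
Step 6: +5 new -> 26 infected
Step 7: +4 new -> 30 infected
Step 8: +2 new -> 32 infected
Step 9: +0 new -> 32 infected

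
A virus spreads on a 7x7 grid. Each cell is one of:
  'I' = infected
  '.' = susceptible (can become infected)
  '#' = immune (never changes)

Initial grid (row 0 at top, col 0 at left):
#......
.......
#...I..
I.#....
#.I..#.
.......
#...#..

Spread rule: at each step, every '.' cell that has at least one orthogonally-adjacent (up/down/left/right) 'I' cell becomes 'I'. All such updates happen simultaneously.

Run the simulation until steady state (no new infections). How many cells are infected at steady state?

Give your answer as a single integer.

Step 0 (initial): 3 infected
Step 1: +8 new -> 11 infected
Step 2: +12 new -> 23 infected
Step 3: +10 new -> 33 infected
Step 4: +6 new -> 39 infected
Step 5: +2 new -> 41 infected
Step 6: +1 new -> 42 infected
Step 7: +0 new -> 42 infected

Answer: 42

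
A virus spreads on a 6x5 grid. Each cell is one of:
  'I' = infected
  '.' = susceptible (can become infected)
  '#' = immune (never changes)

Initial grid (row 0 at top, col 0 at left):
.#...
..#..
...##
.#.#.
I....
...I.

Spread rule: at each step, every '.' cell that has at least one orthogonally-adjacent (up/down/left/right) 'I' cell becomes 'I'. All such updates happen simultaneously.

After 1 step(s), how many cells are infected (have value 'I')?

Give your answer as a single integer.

Step 0 (initial): 2 infected
Step 1: +6 new -> 8 infected

Answer: 8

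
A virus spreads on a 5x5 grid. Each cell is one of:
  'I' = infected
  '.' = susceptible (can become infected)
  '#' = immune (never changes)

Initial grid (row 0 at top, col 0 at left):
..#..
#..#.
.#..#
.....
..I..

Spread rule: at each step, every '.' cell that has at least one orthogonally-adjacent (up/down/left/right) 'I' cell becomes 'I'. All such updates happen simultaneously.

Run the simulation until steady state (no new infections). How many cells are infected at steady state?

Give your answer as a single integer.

Answer: 17

Derivation:
Step 0 (initial): 1 infected
Step 1: +3 new -> 4 infected
Step 2: +5 new -> 9 infected
Step 3: +4 new -> 13 infected
Step 4: +2 new -> 15 infected
Step 5: +1 new -> 16 infected
Step 6: +1 new -> 17 infected
Step 7: +0 new -> 17 infected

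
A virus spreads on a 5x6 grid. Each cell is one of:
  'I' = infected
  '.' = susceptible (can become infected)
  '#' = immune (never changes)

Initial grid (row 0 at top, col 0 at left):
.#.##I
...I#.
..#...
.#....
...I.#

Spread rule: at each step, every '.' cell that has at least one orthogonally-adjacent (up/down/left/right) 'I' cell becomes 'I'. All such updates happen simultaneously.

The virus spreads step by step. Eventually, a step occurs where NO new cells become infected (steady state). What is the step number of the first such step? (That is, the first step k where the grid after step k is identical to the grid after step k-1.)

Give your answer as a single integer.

Step 0 (initial): 3 infected
Step 1: +6 new -> 9 infected
Step 2: +7 new -> 16 infected
Step 3: +4 new -> 20 infected
Step 4: +3 new -> 23 infected
Step 5: +0 new -> 23 infected

Answer: 5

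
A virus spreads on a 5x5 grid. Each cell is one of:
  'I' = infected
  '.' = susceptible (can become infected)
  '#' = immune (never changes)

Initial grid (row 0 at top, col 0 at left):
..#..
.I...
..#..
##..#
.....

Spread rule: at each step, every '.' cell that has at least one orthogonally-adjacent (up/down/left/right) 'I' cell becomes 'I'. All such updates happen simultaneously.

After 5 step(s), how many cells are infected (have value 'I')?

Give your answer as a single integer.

Answer: 16

Derivation:
Step 0 (initial): 1 infected
Step 1: +4 new -> 5 infected
Step 2: +3 new -> 8 infected
Step 3: +3 new -> 11 infected
Step 4: +3 new -> 14 infected
Step 5: +2 new -> 16 infected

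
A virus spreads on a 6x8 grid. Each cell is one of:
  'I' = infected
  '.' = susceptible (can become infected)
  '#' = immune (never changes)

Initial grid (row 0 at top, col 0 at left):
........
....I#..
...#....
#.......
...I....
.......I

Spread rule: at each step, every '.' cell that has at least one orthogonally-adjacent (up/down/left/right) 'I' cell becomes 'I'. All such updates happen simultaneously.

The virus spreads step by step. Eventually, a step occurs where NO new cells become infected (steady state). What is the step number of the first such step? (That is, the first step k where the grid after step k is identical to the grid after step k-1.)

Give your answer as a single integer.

Step 0 (initial): 3 infected
Step 1: +9 new -> 12 infected
Step 2: +13 new -> 25 infected
Step 3: +11 new -> 36 infected
Step 4: +7 new -> 43 infected
Step 5: +2 new -> 45 infected
Step 6: +0 new -> 45 infected

Answer: 6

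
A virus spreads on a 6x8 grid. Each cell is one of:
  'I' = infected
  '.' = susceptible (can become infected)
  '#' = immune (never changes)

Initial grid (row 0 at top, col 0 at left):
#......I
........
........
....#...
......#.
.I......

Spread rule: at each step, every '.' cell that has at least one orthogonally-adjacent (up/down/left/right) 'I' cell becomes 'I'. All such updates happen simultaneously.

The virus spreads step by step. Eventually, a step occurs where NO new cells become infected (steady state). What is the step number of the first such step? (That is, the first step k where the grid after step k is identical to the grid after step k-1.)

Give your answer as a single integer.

Answer: 6

Derivation:
Step 0 (initial): 2 infected
Step 1: +5 new -> 7 infected
Step 2: +7 new -> 14 infected
Step 3: +9 new -> 23 infected
Step 4: +11 new -> 34 infected
Step 5: +11 new -> 45 infected
Step 6: +0 new -> 45 infected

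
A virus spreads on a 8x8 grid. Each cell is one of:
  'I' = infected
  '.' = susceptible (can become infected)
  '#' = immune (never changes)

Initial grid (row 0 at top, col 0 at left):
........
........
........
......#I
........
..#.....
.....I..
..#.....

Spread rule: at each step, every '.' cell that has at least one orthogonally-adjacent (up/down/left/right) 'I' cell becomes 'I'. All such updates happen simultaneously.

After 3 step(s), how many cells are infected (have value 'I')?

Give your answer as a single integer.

Step 0 (initial): 2 infected
Step 1: +6 new -> 8 infected
Step 2: +11 new -> 19 infected
Step 3: +9 new -> 28 infected

Answer: 28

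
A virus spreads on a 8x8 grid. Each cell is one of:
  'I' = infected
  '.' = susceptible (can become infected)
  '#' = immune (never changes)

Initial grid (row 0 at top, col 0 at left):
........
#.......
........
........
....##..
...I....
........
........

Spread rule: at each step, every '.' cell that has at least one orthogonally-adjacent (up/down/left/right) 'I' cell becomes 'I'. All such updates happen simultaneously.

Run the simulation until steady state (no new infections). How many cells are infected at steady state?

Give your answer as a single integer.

Answer: 61

Derivation:
Step 0 (initial): 1 infected
Step 1: +4 new -> 5 infected
Step 2: +7 new -> 12 infected
Step 3: +10 new -> 22 infected
Step 4: +12 new -> 34 infected
Step 5: +11 new -> 45 infected
Step 6: +8 new -> 53 infected
Step 7: +4 new -> 57 infected
Step 8: +3 new -> 60 infected
Step 9: +1 new -> 61 infected
Step 10: +0 new -> 61 infected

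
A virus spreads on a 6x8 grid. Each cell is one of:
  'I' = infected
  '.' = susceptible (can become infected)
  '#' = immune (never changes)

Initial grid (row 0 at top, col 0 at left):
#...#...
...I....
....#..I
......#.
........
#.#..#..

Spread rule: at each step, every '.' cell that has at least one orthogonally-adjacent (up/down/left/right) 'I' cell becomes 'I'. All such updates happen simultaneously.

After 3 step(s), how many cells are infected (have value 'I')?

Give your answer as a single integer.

Step 0 (initial): 2 infected
Step 1: +7 new -> 9 infected
Step 2: +9 new -> 18 infected
Step 3: +11 new -> 29 infected

Answer: 29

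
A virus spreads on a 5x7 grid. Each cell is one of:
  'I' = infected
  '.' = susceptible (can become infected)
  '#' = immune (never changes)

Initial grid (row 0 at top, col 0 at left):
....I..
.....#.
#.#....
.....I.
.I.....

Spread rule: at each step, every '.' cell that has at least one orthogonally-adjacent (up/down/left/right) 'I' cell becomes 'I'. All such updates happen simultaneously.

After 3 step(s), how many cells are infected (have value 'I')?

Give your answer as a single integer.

Answer: 30

Derivation:
Step 0 (initial): 3 infected
Step 1: +10 new -> 13 infected
Step 2: +12 new -> 25 infected
Step 3: +5 new -> 30 infected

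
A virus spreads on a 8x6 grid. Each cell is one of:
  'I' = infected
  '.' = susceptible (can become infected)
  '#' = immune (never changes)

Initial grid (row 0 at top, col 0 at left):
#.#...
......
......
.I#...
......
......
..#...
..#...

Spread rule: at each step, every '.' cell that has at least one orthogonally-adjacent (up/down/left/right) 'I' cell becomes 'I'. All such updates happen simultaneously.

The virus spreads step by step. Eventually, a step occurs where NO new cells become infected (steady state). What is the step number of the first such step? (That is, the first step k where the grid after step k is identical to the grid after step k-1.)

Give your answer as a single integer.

Step 0 (initial): 1 infected
Step 1: +3 new -> 4 infected
Step 2: +6 new -> 10 infected
Step 3: +8 new -> 18 infected
Step 4: +7 new -> 25 infected
Step 5: +8 new -> 33 infected
Step 6: +6 new -> 39 infected
Step 7: +3 new -> 42 infected
Step 8: +1 new -> 43 infected
Step 9: +0 new -> 43 infected

Answer: 9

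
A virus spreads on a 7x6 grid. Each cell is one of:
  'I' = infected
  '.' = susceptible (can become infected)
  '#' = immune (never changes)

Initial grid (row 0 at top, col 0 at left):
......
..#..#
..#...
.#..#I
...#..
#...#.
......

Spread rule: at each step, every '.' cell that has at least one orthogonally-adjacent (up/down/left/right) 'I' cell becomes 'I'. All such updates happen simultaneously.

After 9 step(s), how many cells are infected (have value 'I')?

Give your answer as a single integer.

Step 0 (initial): 1 infected
Step 1: +2 new -> 3 infected
Step 2: +3 new -> 6 infected
Step 3: +3 new -> 9 infected
Step 4: +4 new -> 13 infected
Step 5: +4 new -> 17 infected
Step 6: +4 new -> 21 infected
Step 7: +4 new -> 25 infected
Step 8: +5 new -> 30 infected
Step 9: +3 new -> 33 infected

Answer: 33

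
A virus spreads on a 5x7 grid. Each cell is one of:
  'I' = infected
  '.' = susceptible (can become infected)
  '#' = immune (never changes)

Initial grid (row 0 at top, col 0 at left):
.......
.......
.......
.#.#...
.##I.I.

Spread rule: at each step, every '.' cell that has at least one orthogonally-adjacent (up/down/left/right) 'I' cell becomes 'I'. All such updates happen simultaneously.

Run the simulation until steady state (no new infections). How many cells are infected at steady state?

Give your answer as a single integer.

Step 0 (initial): 2 infected
Step 1: +3 new -> 5 infected
Step 2: +3 new -> 8 infected
Step 3: +3 new -> 11 infected
Step 4: +4 new -> 15 infected
Step 5: +4 new -> 19 infected
Step 6: +4 new -> 23 infected
Step 7: +3 new -> 26 infected
Step 8: +3 new -> 29 infected
Step 9: +2 new -> 31 infected
Step 10: +0 new -> 31 infected

Answer: 31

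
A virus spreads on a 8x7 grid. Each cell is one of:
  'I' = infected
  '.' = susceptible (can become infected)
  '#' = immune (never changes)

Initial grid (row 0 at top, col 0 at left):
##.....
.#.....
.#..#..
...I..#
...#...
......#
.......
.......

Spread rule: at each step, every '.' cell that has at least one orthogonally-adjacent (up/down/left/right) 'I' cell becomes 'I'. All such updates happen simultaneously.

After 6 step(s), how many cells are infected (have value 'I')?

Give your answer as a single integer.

Step 0 (initial): 1 infected
Step 1: +3 new -> 4 infected
Step 2: +6 new -> 10 infected
Step 3: +9 new -> 19 infected
Step 4: +12 new -> 31 infected
Step 5: +9 new -> 40 infected
Step 6: +6 new -> 46 infected

Answer: 46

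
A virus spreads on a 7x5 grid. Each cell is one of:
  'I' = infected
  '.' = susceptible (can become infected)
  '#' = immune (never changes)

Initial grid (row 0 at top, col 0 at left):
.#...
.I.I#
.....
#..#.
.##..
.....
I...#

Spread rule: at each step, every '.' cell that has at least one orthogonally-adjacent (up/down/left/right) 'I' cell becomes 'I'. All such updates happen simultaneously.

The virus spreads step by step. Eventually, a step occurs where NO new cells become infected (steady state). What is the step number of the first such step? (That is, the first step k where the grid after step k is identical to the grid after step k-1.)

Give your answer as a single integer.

Answer: 6

Derivation:
Step 0 (initial): 3 infected
Step 1: +7 new -> 10 infected
Step 2: +10 new -> 20 infected
Step 3: +4 new -> 24 infected
Step 4: +2 new -> 26 infected
Step 5: +2 new -> 28 infected
Step 6: +0 new -> 28 infected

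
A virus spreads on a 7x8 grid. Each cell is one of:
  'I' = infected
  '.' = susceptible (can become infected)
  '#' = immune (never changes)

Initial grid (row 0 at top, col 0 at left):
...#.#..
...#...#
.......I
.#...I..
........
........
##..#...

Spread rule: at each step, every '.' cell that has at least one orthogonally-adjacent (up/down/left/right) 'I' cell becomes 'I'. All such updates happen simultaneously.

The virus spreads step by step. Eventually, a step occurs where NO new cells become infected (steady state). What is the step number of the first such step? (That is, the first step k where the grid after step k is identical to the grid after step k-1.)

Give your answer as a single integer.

Step 0 (initial): 2 infected
Step 1: +6 new -> 8 infected
Step 2: +8 new -> 16 infected
Step 3: +9 new -> 25 infected
Step 4: +7 new -> 32 infected
Step 5: +5 new -> 37 infected
Step 6: +6 new -> 43 infected
Step 7: +4 new -> 47 infected
Step 8: +1 new -> 48 infected
Step 9: +0 new -> 48 infected

Answer: 9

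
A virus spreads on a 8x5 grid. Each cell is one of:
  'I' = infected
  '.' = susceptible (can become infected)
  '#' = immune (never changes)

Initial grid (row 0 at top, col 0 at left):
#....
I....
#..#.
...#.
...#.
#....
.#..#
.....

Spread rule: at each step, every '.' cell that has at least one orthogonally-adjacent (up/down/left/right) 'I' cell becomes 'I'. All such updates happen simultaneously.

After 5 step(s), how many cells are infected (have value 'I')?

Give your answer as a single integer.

Answer: 19

Derivation:
Step 0 (initial): 1 infected
Step 1: +1 new -> 2 infected
Step 2: +3 new -> 5 infected
Step 3: +4 new -> 9 infected
Step 4: +5 new -> 14 infected
Step 5: +5 new -> 19 infected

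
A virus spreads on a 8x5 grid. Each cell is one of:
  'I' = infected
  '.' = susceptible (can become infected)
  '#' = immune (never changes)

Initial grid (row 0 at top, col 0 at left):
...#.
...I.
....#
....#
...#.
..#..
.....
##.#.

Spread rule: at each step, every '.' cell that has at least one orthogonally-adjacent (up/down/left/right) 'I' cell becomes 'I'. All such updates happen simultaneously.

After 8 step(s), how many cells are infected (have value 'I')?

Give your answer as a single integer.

Answer: 25

Derivation:
Step 0 (initial): 1 infected
Step 1: +3 new -> 4 infected
Step 2: +5 new -> 9 infected
Step 3: +4 new -> 13 infected
Step 4: +4 new -> 17 infected
Step 5: +2 new -> 19 infected
Step 6: +2 new -> 21 infected
Step 7: +2 new -> 23 infected
Step 8: +2 new -> 25 infected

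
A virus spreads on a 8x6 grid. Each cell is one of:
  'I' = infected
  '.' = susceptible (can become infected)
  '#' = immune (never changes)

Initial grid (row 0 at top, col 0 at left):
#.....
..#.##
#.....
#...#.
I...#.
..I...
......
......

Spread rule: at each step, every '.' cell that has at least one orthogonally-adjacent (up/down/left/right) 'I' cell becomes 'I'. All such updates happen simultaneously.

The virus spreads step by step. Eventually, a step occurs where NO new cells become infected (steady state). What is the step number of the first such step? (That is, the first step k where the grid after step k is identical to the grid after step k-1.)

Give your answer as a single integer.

Answer: 9

Derivation:
Step 0 (initial): 2 infected
Step 1: +6 new -> 8 infected
Step 2: +8 new -> 16 infected
Step 3: +8 new -> 24 infected
Step 4: +5 new -> 29 infected
Step 5: +6 new -> 35 infected
Step 6: +3 new -> 38 infected
Step 7: +1 new -> 39 infected
Step 8: +1 new -> 40 infected
Step 9: +0 new -> 40 infected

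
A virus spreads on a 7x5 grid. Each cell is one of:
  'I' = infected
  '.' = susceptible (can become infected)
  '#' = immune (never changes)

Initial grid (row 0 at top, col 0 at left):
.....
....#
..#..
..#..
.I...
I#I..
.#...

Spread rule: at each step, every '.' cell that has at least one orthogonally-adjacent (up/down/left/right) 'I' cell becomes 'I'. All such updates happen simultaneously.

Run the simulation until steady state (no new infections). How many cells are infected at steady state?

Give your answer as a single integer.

Step 0 (initial): 3 infected
Step 1: +6 new -> 9 infected
Step 2: +5 new -> 14 infected
Step 3: +5 new -> 19 infected
Step 4: +5 new -> 24 infected
Step 5: +4 new -> 28 infected
Step 6: +1 new -> 29 infected
Step 7: +1 new -> 30 infected
Step 8: +0 new -> 30 infected

Answer: 30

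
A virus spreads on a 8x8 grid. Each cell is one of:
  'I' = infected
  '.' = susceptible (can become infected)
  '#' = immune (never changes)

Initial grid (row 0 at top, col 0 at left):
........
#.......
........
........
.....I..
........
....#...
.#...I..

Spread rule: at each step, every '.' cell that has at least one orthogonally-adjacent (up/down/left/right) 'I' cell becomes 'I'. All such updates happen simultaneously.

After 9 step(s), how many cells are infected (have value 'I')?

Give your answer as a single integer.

Answer: 61

Derivation:
Step 0 (initial): 2 infected
Step 1: +7 new -> 9 infected
Step 2: +10 new -> 19 infected
Step 3: +11 new -> 30 infected
Step 4: +9 new -> 39 infected
Step 5: +9 new -> 48 infected
Step 6: +7 new -> 55 infected
Step 7: +4 new -> 59 infected
Step 8: +1 new -> 60 infected
Step 9: +1 new -> 61 infected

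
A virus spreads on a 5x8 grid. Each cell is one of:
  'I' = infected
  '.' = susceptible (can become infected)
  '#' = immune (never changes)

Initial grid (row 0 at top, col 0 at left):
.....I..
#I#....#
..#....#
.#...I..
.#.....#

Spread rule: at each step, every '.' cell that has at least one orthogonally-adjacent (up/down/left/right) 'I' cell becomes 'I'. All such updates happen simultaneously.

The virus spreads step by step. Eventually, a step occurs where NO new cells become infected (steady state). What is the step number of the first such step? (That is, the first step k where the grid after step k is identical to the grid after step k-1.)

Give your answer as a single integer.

Answer: 5

Derivation:
Step 0 (initial): 3 infected
Step 1: +9 new -> 12 infected
Step 2: +13 new -> 25 infected
Step 3: +5 new -> 30 infected
Step 4: +2 new -> 32 infected
Step 5: +0 new -> 32 infected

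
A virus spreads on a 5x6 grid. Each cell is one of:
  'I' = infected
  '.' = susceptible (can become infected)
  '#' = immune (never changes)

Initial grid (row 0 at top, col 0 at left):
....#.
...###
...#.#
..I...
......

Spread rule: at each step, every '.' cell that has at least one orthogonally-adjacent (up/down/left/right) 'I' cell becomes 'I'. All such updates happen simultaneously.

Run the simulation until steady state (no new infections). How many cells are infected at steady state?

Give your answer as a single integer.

Step 0 (initial): 1 infected
Step 1: +4 new -> 5 infected
Step 2: +6 new -> 11 infected
Step 3: +7 new -> 18 infected
Step 4: +4 new -> 22 infected
Step 5: +1 new -> 23 infected
Step 6: +0 new -> 23 infected

Answer: 23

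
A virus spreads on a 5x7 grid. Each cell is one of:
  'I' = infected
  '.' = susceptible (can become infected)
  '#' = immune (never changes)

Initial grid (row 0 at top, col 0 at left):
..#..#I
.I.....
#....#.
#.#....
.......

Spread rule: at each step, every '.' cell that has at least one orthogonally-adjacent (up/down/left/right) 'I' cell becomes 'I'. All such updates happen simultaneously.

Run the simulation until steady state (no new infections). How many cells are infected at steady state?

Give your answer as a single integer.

Answer: 29

Derivation:
Step 0 (initial): 2 infected
Step 1: +5 new -> 7 infected
Step 2: +6 new -> 13 infected
Step 3: +5 new -> 18 infected
Step 4: +7 new -> 25 infected
Step 5: +3 new -> 28 infected
Step 6: +1 new -> 29 infected
Step 7: +0 new -> 29 infected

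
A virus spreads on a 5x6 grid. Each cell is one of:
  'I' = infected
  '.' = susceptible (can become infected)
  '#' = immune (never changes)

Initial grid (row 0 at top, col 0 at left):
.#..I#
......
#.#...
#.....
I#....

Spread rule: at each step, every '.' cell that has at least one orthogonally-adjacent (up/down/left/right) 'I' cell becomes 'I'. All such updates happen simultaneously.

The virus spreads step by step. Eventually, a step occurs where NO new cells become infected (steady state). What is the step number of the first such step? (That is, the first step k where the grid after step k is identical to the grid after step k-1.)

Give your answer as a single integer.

Answer: 7

Derivation:
Step 0 (initial): 2 infected
Step 1: +2 new -> 4 infected
Step 2: +4 new -> 8 infected
Step 3: +4 new -> 12 infected
Step 4: +4 new -> 16 infected
Step 5: +5 new -> 21 infected
Step 6: +3 new -> 24 infected
Step 7: +0 new -> 24 infected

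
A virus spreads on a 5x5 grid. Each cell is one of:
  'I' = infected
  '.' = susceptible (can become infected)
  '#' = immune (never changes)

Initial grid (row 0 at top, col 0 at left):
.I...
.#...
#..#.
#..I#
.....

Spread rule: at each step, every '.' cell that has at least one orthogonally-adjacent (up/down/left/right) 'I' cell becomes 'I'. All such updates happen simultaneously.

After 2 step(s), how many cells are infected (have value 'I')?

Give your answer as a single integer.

Answer: 13

Derivation:
Step 0 (initial): 2 infected
Step 1: +4 new -> 6 infected
Step 2: +7 new -> 13 infected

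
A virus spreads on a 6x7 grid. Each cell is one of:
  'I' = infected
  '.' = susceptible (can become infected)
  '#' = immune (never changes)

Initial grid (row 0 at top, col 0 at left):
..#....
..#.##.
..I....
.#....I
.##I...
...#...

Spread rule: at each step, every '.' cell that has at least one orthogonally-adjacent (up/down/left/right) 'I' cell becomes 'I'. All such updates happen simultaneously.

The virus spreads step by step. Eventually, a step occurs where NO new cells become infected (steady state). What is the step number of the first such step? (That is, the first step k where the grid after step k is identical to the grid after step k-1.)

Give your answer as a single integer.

Step 0 (initial): 3 infected
Step 1: +8 new -> 11 infected
Step 2: +10 new -> 21 infected
Step 3: +6 new -> 27 infected
Step 4: +4 new -> 31 infected
Step 5: +1 new -> 32 infected
Step 6: +1 new -> 33 infected
Step 7: +1 new -> 34 infected
Step 8: +0 new -> 34 infected

Answer: 8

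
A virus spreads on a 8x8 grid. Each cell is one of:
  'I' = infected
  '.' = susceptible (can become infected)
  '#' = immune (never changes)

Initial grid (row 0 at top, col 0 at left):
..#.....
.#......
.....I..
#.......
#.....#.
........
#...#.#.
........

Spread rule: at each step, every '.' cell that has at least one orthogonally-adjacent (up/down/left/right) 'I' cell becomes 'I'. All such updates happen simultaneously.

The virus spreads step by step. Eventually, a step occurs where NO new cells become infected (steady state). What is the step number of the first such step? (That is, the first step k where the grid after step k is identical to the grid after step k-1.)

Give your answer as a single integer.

Step 0 (initial): 1 infected
Step 1: +4 new -> 5 infected
Step 2: +8 new -> 13 infected
Step 3: +9 new -> 22 infected
Step 4: +10 new -> 32 infected
Step 5: +6 new -> 38 infected
Step 6: +7 new -> 45 infected
Step 7: +5 new -> 50 infected
Step 8: +4 new -> 54 infected
Step 9: +1 new -> 55 infected
Step 10: +1 new -> 56 infected
Step 11: +0 new -> 56 infected

Answer: 11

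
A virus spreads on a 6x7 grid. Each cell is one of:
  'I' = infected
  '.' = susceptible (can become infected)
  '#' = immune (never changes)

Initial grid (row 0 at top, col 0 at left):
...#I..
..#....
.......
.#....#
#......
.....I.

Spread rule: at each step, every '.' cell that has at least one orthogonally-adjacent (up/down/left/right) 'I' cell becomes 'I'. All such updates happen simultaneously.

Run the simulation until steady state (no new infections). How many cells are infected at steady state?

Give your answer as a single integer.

Answer: 37

Derivation:
Step 0 (initial): 2 infected
Step 1: +5 new -> 7 infected
Step 2: +8 new -> 15 infected
Step 3: +6 new -> 21 infected
Step 4: +5 new -> 26 infected
Step 5: +4 new -> 30 infected
Step 6: +2 new -> 32 infected
Step 7: +3 new -> 35 infected
Step 8: +2 new -> 37 infected
Step 9: +0 new -> 37 infected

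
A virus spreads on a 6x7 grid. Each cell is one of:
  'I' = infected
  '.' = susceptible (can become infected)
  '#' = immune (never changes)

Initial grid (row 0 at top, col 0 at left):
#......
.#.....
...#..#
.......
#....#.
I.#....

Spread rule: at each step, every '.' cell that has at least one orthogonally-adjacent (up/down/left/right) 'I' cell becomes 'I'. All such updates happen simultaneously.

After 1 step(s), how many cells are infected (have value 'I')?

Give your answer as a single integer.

Answer: 2

Derivation:
Step 0 (initial): 1 infected
Step 1: +1 new -> 2 infected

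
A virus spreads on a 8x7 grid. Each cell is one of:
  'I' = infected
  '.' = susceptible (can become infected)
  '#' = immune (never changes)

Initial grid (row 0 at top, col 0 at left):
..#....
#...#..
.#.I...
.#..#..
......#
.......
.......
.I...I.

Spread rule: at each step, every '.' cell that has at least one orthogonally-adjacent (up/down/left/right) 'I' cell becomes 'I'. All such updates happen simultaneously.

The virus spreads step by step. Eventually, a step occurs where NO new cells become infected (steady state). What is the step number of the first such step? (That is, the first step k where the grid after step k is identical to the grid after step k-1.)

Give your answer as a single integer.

Answer: 7

Derivation:
Step 0 (initial): 3 infected
Step 1: +10 new -> 13 infected
Step 2: +12 new -> 25 infected
Step 3: +15 new -> 40 infected
Step 4: +5 new -> 45 infected
Step 5: +3 new -> 48 infected
Step 6: +1 new -> 49 infected
Step 7: +0 new -> 49 infected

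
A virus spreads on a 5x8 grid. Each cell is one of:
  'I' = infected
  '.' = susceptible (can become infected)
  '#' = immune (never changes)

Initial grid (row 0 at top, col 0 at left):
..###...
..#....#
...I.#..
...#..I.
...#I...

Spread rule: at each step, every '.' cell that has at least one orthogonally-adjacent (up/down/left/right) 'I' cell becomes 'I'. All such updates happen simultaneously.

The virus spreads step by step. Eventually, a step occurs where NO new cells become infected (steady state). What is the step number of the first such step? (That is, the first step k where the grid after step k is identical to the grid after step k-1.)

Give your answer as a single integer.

Answer: 6

Derivation:
Step 0 (initial): 3 infected
Step 1: +9 new -> 12 infected
Step 2: +6 new -> 18 infected
Step 3: +6 new -> 24 infected
Step 4: +6 new -> 30 infected
Step 5: +2 new -> 32 infected
Step 6: +0 new -> 32 infected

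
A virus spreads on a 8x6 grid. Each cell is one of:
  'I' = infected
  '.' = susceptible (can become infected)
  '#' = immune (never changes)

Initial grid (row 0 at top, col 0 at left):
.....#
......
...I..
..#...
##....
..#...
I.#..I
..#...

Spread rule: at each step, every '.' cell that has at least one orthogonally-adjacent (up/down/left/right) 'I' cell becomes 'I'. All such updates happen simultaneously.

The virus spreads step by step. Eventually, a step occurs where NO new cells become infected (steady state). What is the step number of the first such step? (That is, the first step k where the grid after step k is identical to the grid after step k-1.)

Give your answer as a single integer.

Step 0 (initial): 3 infected
Step 1: +10 new -> 13 infected
Step 2: +13 new -> 26 infected
Step 3: +11 new -> 37 infected
Step 4: +3 new -> 40 infected
Step 5: +1 new -> 41 infected
Step 6: +0 new -> 41 infected

Answer: 6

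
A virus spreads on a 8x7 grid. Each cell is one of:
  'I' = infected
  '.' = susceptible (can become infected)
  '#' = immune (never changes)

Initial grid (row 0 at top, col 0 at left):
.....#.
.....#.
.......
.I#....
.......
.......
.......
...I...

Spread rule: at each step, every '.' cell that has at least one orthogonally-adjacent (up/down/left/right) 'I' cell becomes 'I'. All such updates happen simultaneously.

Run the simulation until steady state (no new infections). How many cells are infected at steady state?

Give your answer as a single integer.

Step 0 (initial): 2 infected
Step 1: +6 new -> 8 infected
Step 2: +11 new -> 19 infected
Step 3: +12 new -> 31 infected
Step 4: +9 new -> 40 infected
Step 5: +6 new -> 46 infected
Step 6: +4 new -> 50 infected
Step 7: +2 new -> 52 infected
Step 8: +1 new -> 53 infected
Step 9: +0 new -> 53 infected

Answer: 53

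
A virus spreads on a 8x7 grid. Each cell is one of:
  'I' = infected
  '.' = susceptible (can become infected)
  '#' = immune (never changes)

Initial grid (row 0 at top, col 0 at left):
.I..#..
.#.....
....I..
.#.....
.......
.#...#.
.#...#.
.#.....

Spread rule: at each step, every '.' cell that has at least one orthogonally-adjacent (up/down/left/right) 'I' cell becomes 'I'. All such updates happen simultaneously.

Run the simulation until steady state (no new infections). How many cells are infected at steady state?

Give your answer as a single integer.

Answer: 48

Derivation:
Step 0 (initial): 2 infected
Step 1: +6 new -> 8 infected
Step 2: +10 new -> 18 infected
Step 3: +9 new -> 27 infected
Step 4: +6 new -> 33 infected
Step 5: +6 new -> 39 infected
Step 6: +5 new -> 44 infected
Step 7: +3 new -> 47 infected
Step 8: +1 new -> 48 infected
Step 9: +0 new -> 48 infected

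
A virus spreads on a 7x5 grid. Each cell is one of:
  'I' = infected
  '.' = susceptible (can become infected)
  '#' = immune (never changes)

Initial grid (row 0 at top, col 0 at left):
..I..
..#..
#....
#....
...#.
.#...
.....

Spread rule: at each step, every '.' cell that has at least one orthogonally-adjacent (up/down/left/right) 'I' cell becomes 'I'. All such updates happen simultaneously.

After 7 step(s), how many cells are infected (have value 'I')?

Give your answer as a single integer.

Answer: 24

Derivation:
Step 0 (initial): 1 infected
Step 1: +2 new -> 3 infected
Step 2: +4 new -> 7 infected
Step 3: +4 new -> 11 infected
Step 4: +4 new -> 15 infected
Step 5: +3 new -> 18 infected
Step 6: +3 new -> 21 infected
Step 7: +3 new -> 24 infected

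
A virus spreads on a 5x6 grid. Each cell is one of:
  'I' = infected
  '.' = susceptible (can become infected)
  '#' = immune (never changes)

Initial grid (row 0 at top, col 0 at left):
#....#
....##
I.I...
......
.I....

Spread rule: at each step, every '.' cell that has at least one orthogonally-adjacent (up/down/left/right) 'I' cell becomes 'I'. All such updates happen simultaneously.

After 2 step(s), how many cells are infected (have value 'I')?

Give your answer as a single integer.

Step 0 (initial): 3 infected
Step 1: +9 new -> 12 infected
Step 2: +6 new -> 18 infected

Answer: 18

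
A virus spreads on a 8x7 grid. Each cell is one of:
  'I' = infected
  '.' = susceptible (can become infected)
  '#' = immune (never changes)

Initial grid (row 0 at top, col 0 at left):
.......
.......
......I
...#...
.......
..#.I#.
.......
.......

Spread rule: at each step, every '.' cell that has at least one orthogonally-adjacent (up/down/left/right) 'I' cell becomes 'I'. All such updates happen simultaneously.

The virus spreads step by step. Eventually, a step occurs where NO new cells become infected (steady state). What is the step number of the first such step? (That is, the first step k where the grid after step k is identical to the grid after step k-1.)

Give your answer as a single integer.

Step 0 (initial): 2 infected
Step 1: +6 new -> 8 infected
Step 2: +11 new -> 19 infected
Step 3: +9 new -> 28 infected
Step 4: +8 new -> 36 infected
Step 5: +8 new -> 44 infected
Step 6: +6 new -> 50 infected
Step 7: +2 new -> 52 infected
Step 8: +1 new -> 53 infected
Step 9: +0 new -> 53 infected

Answer: 9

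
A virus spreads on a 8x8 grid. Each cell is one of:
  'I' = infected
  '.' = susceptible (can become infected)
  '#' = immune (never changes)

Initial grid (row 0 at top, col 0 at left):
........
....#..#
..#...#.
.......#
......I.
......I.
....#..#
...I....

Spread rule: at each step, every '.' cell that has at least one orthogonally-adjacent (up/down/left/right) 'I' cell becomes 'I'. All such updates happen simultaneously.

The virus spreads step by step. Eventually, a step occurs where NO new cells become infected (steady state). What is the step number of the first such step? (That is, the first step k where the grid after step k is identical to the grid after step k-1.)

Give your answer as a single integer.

Step 0 (initial): 3 infected
Step 1: +9 new -> 12 infected
Step 2: +9 new -> 21 infected
Step 3: +7 new -> 28 infected
Step 4: +6 new -> 34 infected
Step 5: +6 new -> 40 infected
Step 6: +5 new -> 45 infected
Step 7: +5 new -> 50 infected
Step 8: +3 new -> 53 infected
Step 9: +2 new -> 55 infected
Step 10: +1 new -> 56 infected
Step 11: +0 new -> 56 infected

Answer: 11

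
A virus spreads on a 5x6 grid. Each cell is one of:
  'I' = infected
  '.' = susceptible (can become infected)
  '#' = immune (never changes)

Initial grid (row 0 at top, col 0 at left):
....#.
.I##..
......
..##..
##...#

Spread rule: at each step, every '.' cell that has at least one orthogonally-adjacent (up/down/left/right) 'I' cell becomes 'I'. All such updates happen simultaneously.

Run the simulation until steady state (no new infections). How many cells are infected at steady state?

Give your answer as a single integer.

Step 0 (initial): 1 infected
Step 1: +3 new -> 4 infected
Step 2: +5 new -> 9 infected
Step 3: +3 new -> 12 infected
Step 4: +1 new -> 13 infected
Step 5: +3 new -> 16 infected
Step 6: +3 new -> 19 infected
Step 7: +2 new -> 21 infected
Step 8: +1 new -> 22 infected
Step 9: +0 new -> 22 infected

Answer: 22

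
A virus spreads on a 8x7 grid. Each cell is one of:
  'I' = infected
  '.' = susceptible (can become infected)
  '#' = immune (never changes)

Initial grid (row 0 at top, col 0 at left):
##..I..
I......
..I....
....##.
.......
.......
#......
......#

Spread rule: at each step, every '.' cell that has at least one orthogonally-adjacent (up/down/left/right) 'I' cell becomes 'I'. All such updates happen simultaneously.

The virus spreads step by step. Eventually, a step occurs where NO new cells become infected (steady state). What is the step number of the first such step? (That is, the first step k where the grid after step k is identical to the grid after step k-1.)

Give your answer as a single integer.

Answer: 9

Derivation:
Step 0 (initial): 3 infected
Step 1: +9 new -> 12 infected
Step 2: +9 new -> 21 infected
Step 3: +6 new -> 27 infected
Step 4: +6 new -> 33 infected
Step 5: +6 new -> 39 infected
Step 6: +5 new -> 44 infected
Step 7: +4 new -> 48 infected
Step 8: +2 new -> 50 infected
Step 9: +0 new -> 50 infected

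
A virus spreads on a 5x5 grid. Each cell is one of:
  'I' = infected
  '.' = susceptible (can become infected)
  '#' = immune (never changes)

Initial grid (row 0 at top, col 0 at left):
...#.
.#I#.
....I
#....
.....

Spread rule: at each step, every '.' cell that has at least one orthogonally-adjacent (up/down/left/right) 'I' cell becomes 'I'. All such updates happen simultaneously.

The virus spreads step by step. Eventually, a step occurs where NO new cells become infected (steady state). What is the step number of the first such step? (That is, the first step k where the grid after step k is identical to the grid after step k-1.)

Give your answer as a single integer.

Answer: 6

Derivation:
Step 0 (initial): 2 infected
Step 1: +5 new -> 7 infected
Step 2: +6 new -> 13 infected
Step 3: +5 new -> 18 infected
Step 4: +2 new -> 20 infected
Step 5: +1 new -> 21 infected
Step 6: +0 new -> 21 infected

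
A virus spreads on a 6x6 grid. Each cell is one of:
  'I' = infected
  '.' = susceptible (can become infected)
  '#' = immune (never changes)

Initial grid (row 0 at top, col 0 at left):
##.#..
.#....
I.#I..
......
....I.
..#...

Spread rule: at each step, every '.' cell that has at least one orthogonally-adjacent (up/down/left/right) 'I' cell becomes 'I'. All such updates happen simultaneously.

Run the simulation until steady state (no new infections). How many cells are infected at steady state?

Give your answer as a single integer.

Answer: 30

Derivation:
Step 0 (initial): 3 infected
Step 1: +10 new -> 13 infected
Step 2: +10 new -> 23 infected
Step 3: +5 new -> 28 infected
Step 4: +2 new -> 30 infected
Step 5: +0 new -> 30 infected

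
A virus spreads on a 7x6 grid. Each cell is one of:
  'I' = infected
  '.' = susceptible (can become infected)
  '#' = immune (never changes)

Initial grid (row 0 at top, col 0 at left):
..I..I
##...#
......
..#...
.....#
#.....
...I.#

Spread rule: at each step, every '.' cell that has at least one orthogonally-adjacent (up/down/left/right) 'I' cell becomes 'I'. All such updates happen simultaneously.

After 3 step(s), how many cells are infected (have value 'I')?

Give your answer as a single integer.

Answer: 27

Derivation:
Step 0 (initial): 3 infected
Step 1: +7 new -> 10 infected
Step 2: +8 new -> 18 infected
Step 3: +9 new -> 27 infected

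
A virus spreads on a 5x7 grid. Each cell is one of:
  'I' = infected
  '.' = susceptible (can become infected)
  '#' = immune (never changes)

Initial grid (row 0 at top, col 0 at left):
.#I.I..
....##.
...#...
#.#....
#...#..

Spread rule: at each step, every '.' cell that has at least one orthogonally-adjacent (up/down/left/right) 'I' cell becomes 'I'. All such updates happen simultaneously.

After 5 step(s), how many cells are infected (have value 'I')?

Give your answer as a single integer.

Step 0 (initial): 2 infected
Step 1: +3 new -> 5 infected
Step 2: +4 new -> 9 infected
Step 3: +3 new -> 12 infected
Step 4: +4 new -> 16 infected
Step 5: +3 new -> 19 infected

Answer: 19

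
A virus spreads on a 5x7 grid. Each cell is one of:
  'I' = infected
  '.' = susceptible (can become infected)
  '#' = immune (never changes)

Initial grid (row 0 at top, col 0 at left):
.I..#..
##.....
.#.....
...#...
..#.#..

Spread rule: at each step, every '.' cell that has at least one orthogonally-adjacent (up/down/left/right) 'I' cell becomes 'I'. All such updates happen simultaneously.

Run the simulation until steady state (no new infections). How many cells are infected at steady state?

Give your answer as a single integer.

Answer: 27

Derivation:
Step 0 (initial): 1 infected
Step 1: +2 new -> 3 infected
Step 2: +2 new -> 5 infected
Step 3: +2 new -> 7 infected
Step 4: +3 new -> 10 infected
Step 5: +3 new -> 13 infected
Step 6: +6 new -> 19 infected
Step 7: +5 new -> 24 infected
Step 8: +2 new -> 26 infected
Step 9: +1 new -> 27 infected
Step 10: +0 new -> 27 infected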